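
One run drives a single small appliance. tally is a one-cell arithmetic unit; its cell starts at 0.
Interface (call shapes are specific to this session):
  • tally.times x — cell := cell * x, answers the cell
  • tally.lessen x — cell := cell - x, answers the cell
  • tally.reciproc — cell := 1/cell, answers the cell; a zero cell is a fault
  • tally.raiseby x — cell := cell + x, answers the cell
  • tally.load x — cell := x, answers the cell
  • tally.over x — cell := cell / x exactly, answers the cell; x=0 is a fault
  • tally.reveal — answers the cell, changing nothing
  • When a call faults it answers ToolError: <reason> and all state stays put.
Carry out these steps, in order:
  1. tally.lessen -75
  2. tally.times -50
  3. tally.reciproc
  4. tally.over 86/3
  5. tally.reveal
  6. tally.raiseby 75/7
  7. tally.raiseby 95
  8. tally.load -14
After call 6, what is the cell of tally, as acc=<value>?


Answer: acc=8062493/752500

Derivation:
I use tally.lessen with x→-75, which returns 75.
I use tally.times with x→-50, yielding -3750.
Next I call tally.reciproc, yielding -1/3750.
I run tally.over with x→86/3, → -1/107500.
I call tally.reveal, yielding -1/107500.
I call tally.raiseby with x→75/7, and observe 8062493/752500.
Now I run tally.raiseby with x→95, and get 79549993/752500.
Then tally.load with x→-14, and see -14.


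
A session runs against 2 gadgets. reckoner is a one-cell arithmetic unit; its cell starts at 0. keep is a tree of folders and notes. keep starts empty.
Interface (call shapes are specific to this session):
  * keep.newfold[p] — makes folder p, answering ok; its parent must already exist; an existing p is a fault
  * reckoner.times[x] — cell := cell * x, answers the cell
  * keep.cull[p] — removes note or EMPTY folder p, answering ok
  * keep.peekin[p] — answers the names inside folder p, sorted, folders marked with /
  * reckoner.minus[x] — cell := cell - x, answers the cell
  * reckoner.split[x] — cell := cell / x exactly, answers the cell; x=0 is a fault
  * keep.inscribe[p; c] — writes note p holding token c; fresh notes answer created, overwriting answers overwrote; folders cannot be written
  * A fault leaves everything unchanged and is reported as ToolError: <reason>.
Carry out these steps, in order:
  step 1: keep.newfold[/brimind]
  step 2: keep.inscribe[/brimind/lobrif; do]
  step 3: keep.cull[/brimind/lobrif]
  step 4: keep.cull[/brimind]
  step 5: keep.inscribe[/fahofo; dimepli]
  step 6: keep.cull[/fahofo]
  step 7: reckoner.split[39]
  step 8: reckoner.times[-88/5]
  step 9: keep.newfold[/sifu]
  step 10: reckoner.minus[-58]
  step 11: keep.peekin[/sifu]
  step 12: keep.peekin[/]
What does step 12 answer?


// 1. keep.newfold(p='/brimind') => ok
// 2. keep.inscribe(p='/brimind/lobrif', c='do') => created
// 3. keep.cull(p='/brimind/lobrif') => ok
// 4. keep.cull(p='/brimind') => ok
// 5. keep.inscribe(p='/fahofo', c='dimepli') => created
// 6. keep.cull(p='/fahofo') => ok
// 7. reckoner.split(x='39') => 0
// 8. reckoner.times(x='-88/5') => 0
// 9. keep.newfold(p='/sifu') => ok
// 10. reckoner.minus(x='-58') => 58
// 11. keep.peekin(p='/sifu') => []
// 12. keep.peekin(p='/') => [sifu/]

Answer: [sifu/]


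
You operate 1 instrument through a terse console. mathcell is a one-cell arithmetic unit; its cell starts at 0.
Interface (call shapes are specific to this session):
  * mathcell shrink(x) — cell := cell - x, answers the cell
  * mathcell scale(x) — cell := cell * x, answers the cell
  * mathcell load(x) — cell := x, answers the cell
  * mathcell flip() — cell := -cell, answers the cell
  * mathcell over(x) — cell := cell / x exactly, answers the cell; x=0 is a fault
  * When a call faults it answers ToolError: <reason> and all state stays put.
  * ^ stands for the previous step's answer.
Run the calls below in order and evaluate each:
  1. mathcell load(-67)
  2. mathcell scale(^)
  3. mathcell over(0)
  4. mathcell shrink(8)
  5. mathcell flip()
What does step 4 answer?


CALL mathcell load[x='-67']
RET  -67
CALL mathcell scale[x='^']
RET  4489
CALL mathcell over[x='0']
RET  ToolError: division by zero
CALL mathcell shrink[x='8']
RET  4481
CALL mathcell flip[]
RET  -4481

Answer: 4481


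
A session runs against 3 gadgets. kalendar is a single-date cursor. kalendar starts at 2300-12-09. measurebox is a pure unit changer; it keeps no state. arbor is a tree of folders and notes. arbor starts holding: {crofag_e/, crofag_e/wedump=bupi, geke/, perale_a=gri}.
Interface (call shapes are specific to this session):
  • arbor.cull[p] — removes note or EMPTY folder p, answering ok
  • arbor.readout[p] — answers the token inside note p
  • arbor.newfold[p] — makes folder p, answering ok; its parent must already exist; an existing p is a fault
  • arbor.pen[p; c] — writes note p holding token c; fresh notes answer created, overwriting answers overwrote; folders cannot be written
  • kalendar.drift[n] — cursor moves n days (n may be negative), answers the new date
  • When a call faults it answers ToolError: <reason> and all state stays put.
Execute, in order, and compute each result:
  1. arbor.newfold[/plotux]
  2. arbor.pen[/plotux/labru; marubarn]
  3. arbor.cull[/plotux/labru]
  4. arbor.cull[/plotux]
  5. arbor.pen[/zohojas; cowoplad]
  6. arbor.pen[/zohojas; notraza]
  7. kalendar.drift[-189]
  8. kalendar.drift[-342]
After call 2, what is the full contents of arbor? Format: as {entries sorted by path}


Now I run arbor.newfold passing p='/plotux': ok.
I run arbor.pen passing p='/plotux/labru', c='marubarn': created.
Now I run arbor.cull passing p='/plotux/labru': ok.
Using arbor.cull passing p='/plotux', yielding ok.
Now I run arbor.pen passing p='/zohojas', c='cowoplad', yielding created.
I call arbor.pen passing p='/zohojas', c='notraza', → overwrote.
I run kalendar.drift passing n='-189', and get 2300-06-03.
I use kalendar.drift passing n='-342', and get 2299-06-26.

Answer: {crofag_e/, crofag_e/wedump=bupi, geke/, perale_a=gri, plotux/, plotux/labru=marubarn}


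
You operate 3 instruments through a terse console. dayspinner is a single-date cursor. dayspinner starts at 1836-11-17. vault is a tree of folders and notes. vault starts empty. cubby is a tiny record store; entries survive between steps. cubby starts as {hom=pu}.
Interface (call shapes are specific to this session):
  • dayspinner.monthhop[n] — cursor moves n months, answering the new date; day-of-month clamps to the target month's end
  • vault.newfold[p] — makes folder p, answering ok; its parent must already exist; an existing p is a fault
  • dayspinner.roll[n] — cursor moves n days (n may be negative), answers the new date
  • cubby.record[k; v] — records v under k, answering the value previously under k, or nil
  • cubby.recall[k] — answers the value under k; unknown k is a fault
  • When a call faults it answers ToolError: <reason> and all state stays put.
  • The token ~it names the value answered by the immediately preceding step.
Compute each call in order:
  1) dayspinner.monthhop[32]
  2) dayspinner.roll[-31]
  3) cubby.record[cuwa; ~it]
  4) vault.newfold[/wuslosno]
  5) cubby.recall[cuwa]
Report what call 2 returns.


Answer: 1839-06-16

Derivation:
CALL dayspinner.monthhop[n=32]
RET  1839-07-17
CALL dayspinner.roll[n=-31]
RET  1839-06-16
CALL cubby.record[k=cuwa; v=~it]
RET  nil
CALL vault.newfold[p=/wuslosno]
RET  ok
CALL cubby.recall[k=cuwa]
RET  1839-06-16


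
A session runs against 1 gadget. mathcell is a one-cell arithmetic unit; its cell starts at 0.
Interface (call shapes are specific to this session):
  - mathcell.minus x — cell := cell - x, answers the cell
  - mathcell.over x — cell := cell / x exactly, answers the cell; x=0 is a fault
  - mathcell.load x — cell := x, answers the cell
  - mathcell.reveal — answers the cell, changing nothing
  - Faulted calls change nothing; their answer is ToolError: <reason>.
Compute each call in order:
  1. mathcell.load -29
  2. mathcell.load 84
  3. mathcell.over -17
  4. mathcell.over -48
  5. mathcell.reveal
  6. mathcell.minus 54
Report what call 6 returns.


Act: load[x→-29]
Obs: -29
Act: load[x→84]
Obs: 84
Act: over[x→-17]
Obs: -84/17
Act: over[x→-48]
Obs: 7/68
Act: reveal[]
Obs: 7/68
Act: minus[x→54]
Obs: -3665/68

Answer: -3665/68


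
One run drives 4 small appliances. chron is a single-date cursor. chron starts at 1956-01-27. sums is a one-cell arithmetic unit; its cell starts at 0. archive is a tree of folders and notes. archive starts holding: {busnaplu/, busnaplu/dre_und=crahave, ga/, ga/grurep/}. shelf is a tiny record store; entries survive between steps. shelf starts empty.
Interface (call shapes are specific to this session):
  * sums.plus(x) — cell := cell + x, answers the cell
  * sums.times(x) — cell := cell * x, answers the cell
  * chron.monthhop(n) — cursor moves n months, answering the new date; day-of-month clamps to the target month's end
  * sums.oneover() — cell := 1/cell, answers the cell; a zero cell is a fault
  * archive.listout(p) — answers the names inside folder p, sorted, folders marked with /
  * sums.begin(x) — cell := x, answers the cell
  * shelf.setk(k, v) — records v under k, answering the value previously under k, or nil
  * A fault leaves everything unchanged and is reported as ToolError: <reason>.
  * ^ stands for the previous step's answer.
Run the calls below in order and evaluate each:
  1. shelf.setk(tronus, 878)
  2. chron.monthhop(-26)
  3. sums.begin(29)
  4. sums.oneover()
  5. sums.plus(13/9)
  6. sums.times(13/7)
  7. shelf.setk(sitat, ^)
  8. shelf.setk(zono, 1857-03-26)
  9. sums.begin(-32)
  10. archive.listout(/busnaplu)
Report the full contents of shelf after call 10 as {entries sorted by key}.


Do: setk[k→tronus; v→878]
See: nil
Do: monthhop[n→-26]
See: 1953-11-27
Do: begin[x→29]
See: 29
Do: oneover[]
See: 1/29
Do: plus[x→13/9]
See: 386/261
Do: times[x→13/7]
See: 5018/1827
Do: setk[k→sitat; v→^]
See: nil
Do: setk[k→zono; v→1857-03-26]
See: nil
Do: begin[x→-32]
See: -32
Do: listout[p→/busnaplu]
See: [dre_und]

Answer: {sitat=5018/1827, tronus=878, zono=1857-03-26}


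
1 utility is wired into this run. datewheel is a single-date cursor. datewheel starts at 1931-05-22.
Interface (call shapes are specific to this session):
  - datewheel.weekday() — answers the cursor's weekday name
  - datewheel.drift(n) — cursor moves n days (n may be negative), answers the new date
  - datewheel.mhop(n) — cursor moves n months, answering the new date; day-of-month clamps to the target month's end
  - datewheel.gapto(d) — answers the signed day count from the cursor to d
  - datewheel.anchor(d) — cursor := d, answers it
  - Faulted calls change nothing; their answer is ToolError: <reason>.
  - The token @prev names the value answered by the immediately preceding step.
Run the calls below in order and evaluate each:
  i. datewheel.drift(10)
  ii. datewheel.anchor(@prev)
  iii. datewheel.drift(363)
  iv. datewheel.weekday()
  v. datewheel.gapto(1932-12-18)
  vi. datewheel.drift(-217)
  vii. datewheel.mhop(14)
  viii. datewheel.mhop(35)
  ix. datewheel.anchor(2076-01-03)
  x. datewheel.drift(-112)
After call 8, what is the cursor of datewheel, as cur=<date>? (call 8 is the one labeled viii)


Answer: cur=1935-11-25

Derivation:
! datewheel.drift(n: 10) : 1931-06-01
! datewheel.anchor(d: @prev) : 1931-06-01
! datewheel.drift(n: 363) : 1932-05-29
! datewheel.weekday() : Sunday
! datewheel.gapto(d: 1932-12-18) : 203
! datewheel.drift(n: -217) : 1931-10-25
! datewheel.mhop(n: 14) : 1932-12-25
! datewheel.mhop(n: 35) : 1935-11-25
! datewheel.anchor(d: 2076-01-03) : 2076-01-03
! datewheel.drift(n: -112) : 2075-09-13


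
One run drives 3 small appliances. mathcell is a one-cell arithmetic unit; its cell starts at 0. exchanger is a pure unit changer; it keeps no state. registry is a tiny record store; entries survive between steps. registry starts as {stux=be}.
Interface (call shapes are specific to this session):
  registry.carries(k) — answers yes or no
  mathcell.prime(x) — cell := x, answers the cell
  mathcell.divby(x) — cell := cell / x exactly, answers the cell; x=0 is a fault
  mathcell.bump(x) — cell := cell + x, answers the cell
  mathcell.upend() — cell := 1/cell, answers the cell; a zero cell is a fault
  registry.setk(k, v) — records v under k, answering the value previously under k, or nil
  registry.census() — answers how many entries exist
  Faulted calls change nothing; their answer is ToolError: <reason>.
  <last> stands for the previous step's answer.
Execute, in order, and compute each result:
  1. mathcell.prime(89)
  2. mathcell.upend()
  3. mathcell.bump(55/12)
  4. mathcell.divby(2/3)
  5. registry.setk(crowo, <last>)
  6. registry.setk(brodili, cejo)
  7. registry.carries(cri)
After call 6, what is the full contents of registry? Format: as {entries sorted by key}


;; 1. prime(89) : 89
;; 2. upend() : 1/89
;; 3. bump(55/12) : 4907/1068
;; 4. divby(2/3) : 4907/712
;; 5. setk(crowo, <last>) : nil
;; 6. setk(brodili, cejo) : nil
;; 7. carries(cri) : no

Answer: {brodili=cejo, crowo=4907/712, stux=be}


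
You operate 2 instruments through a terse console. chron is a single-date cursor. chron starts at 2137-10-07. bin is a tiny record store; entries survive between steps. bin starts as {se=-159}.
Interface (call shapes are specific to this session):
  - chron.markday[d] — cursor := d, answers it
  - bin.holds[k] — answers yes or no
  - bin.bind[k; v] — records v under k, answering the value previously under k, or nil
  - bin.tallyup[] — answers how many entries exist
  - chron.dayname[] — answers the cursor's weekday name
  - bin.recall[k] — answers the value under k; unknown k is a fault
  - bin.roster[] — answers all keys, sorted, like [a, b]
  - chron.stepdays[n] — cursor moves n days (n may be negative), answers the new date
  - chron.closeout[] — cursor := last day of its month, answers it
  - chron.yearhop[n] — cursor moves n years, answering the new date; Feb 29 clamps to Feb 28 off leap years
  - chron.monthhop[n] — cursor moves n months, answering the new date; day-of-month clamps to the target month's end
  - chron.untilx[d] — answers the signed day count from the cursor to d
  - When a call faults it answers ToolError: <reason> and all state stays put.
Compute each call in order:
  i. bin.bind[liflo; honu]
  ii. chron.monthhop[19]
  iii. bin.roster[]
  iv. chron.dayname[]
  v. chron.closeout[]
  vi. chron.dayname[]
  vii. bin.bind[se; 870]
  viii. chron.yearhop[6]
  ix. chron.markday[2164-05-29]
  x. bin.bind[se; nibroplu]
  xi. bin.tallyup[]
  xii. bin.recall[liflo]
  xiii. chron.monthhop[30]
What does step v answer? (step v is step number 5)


I try bind using k=liflo, v=honu, → nil.
I invoke monthhop using n=19, and see 2139-05-07.
I try roster(), yielding [liflo, se].
I invoke dayname, and get Thursday.
Then closeout: 2139-05-31.
I call dayname(), which returns Sunday.
Invoking bind using k=se, v=870, and get -159.
Calling yearhop using n=6: 2145-05-31.
Calling markday using d=2164-05-29, which returns 2164-05-29.
I run bind using k=se, v=nibroplu, → 870.
I call tallyup(), and observe 2.
I invoke recall using k=liflo, and get honu.
I invoke monthhop using n=30, which returns 2166-11-29.

Answer: 2139-05-31


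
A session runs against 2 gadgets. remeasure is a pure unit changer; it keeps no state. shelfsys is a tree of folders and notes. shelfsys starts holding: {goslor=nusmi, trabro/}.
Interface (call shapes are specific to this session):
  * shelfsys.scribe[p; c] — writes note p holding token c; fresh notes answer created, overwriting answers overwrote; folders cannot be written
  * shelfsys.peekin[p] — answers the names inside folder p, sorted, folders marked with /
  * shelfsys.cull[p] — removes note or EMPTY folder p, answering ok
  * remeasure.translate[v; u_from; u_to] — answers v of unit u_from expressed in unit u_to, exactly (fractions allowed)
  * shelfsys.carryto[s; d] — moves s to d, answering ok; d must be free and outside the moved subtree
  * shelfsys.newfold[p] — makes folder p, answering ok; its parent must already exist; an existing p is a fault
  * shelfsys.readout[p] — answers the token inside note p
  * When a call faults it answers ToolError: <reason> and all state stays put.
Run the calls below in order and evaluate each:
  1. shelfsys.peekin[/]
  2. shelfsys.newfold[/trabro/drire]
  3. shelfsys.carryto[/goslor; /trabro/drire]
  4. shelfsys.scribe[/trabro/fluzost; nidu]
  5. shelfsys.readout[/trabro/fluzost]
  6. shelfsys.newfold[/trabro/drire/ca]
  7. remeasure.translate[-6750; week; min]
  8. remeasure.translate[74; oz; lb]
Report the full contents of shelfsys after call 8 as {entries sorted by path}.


! 1. shelfsys.peekin(p→/) == [goslor, trabro/]
! 2. shelfsys.newfold(p→/trabro/drire) == ok
! 3. shelfsys.carryto(s→/goslor, d→/trabro/drire) == ToolError: exists
! 4. shelfsys.scribe(p→/trabro/fluzost, c→nidu) == created
! 5. shelfsys.readout(p→/trabro/fluzost) == nidu
! 6. shelfsys.newfold(p→/trabro/drire/ca) == ok
! 7. remeasure.translate(v→-6750, u_from→week, u_to→min) == -68040000
! 8. remeasure.translate(v→74, u_from→oz, u_to→lb) == 37/8

Answer: {goslor=nusmi, trabro/, trabro/drire/, trabro/drire/ca/, trabro/fluzost=nidu}


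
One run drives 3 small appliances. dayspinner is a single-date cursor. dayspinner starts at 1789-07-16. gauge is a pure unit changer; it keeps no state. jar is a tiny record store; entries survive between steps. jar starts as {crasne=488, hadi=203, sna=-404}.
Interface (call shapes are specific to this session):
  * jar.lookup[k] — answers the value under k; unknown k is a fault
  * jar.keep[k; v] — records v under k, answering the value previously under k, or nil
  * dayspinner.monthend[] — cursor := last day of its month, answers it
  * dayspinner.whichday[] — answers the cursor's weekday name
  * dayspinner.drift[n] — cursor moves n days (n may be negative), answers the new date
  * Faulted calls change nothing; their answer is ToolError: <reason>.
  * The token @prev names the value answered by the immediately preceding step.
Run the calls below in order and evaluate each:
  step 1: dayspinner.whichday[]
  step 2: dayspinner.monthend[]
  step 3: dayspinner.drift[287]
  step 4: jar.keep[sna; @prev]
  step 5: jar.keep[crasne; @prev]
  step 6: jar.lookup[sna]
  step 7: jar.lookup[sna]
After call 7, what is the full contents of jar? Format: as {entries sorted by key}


>> dayspinner.whichday()
<< Thursday
>> dayspinner.monthend()
<< 1789-07-31
>> dayspinner.drift(n=287)
<< 1790-05-14
>> jar.keep(k=sna, v=@prev)
<< -404
>> jar.keep(k=crasne, v=@prev)
<< 488
>> jar.lookup(k=sna)
<< 1790-05-14
>> jar.lookup(k=sna)
<< 1790-05-14

Answer: {crasne=-404, hadi=203, sna=1790-05-14}


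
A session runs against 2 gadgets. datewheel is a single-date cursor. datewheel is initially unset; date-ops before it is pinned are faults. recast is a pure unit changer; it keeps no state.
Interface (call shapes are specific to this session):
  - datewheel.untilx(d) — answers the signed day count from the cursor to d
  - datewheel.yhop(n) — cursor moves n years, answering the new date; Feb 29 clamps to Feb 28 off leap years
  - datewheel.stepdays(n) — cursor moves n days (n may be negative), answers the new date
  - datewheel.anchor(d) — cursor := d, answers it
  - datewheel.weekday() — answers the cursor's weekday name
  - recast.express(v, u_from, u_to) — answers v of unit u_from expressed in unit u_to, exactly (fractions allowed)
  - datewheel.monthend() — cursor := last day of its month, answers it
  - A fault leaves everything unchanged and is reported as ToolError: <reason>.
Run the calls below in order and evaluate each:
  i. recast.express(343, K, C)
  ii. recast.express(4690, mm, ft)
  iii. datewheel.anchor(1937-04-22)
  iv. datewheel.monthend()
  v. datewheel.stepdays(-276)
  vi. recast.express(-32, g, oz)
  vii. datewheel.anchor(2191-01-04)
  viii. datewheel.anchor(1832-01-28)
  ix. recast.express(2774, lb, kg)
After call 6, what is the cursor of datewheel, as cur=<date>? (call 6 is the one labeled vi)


Answer: cur=1936-07-28

Derivation:
==> express(v='343', u_from='K', u_to='C')
<== 1397/20
==> express(v='4690', u_from='mm', u_to='ft')
<== 11725/762
==> anchor(d='1937-04-22')
<== 1937-04-22
==> monthend()
<== 1937-04-30
==> stepdays(n='-276')
<== 1936-07-28
==> express(v='-32', u_from='g', u_to='oz')
<== -51200000/45359237
==> anchor(d='2191-01-04')
<== 2191-01-04
==> anchor(d='1832-01-28')
<== 1832-01-28
==> express(v='2774', u_from='lb', u_to='kg')
<== 62913261719/50000000


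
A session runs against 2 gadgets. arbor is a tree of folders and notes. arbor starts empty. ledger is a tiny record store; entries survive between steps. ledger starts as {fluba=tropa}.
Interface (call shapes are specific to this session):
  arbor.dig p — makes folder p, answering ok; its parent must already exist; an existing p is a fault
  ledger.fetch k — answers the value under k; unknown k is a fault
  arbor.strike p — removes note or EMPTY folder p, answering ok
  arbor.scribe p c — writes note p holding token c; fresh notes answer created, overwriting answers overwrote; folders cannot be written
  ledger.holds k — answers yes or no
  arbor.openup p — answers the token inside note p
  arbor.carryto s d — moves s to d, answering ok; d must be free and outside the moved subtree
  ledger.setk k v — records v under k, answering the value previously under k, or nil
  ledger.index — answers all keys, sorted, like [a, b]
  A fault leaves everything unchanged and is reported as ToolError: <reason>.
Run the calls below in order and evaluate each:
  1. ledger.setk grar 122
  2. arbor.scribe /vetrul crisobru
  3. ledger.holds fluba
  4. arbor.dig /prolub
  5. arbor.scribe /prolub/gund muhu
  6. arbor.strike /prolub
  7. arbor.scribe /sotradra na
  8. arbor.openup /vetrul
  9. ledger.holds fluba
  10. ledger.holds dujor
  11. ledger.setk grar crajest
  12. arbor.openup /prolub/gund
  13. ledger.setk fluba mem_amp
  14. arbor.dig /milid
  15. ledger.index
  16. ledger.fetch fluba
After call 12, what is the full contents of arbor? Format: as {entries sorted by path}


Answer: {prolub/, prolub/gund=muhu, sotradra=na, vetrul=crisobru}

Derivation:
==> ledger.setk(k=grar, v=122)
<== nil
==> arbor.scribe(p=/vetrul, c=crisobru)
<== created
==> ledger.holds(k=fluba)
<== yes
==> arbor.dig(p=/prolub)
<== ok
==> arbor.scribe(p=/prolub/gund, c=muhu)
<== created
==> arbor.strike(p=/prolub)
<== ToolError: not empty
==> arbor.scribe(p=/sotradra, c=na)
<== created
==> arbor.openup(p=/vetrul)
<== crisobru
==> ledger.holds(k=fluba)
<== yes
==> ledger.holds(k=dujor)
<== no
==> ledger.setk(k=grar, v=crajest)
<== 122
==> arbor.openup(p=/prolub/gund)
<== muhu
==> ledger.setk(k=fluba, v=mem_amp)
<== tropa
==> arbor.dig(p=/milid)
<== ok
==> ledger.index()
<== [fluba, grar]
==> ledger.fetch(k=fluba)
<== mem_amp


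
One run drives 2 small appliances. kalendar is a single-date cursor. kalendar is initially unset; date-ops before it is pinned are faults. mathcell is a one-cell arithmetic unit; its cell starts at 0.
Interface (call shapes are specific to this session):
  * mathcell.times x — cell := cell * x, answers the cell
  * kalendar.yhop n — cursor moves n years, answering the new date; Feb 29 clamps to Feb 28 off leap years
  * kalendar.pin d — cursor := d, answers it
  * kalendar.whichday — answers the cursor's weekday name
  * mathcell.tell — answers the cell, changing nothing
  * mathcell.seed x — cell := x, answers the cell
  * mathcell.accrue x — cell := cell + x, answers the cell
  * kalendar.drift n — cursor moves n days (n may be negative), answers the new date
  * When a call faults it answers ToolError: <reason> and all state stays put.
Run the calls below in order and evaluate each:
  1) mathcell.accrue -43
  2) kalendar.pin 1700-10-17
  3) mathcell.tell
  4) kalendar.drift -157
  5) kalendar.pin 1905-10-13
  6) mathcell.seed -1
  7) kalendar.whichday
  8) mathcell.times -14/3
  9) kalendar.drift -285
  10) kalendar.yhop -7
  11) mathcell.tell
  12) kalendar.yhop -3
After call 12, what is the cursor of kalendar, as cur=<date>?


>>> mathcell.accrue -43
:: -43
>>> kalendar.pin 1700-10-17
:: 1700-10-17
>>> mathcell.tell
:: -43
>>> kalendar.drift -157
:: 1700-05-13
>>> kalendar.pin 1905-10-13
:: 1905-10-13
>>> mathcell.seed -1
:: -1
>>> kalendar.whichday
:: Friday
>>> mathcell.times -14/3
:: 14/3
>>> kalendar.drift -285
:: 1905-01-01
>>> kalendar.yhop -7
:: 1898-01-01
>>> mathcell.tell
:: 14/3
>>> kalendar.yhop -3
:: 1895-01-01

Answer: cur=1895-01-01


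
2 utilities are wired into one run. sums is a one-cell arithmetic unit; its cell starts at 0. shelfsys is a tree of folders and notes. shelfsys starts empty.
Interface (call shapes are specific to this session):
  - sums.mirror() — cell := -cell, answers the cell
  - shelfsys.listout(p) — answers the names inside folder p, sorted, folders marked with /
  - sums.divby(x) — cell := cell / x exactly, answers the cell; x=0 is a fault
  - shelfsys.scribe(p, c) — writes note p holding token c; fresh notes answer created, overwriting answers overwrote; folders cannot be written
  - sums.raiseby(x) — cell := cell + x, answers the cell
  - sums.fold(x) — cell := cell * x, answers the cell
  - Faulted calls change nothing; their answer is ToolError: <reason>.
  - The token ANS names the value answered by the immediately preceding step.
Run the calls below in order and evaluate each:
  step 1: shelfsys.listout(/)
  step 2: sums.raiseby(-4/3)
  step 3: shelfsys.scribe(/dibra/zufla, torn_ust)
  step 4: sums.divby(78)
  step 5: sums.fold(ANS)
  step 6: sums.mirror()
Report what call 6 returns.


// shelfsys.listout(p='/') => []
// sums.raiseby(x='-4/3') => -4/3
// shelfsys.scribe(p='/dibra/zufla', c='torn_ust') => ToolError: no parent
// sums.divby(x='78') => -2/117
// sums.fold(x='ANS') => 4/13689
// sums.mirror() => -4/13689

Answer: -4/13689


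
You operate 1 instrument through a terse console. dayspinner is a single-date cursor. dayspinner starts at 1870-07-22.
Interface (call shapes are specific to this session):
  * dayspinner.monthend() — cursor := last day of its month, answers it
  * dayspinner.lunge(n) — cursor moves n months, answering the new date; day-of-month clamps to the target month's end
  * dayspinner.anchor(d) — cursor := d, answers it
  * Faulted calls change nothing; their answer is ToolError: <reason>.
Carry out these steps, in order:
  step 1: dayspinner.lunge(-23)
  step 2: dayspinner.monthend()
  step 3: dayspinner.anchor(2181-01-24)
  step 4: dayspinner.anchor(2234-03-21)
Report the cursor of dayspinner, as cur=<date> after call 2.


Answer: cur=1868-08-31

Derivation:
·→ dayspinner.lunge(n=-23)
·← 1868-08-22
·→ dayspinner.monthend()
·← 1868-08-31
·→ dayspinner.anchor(d=2181-01-24)
·← 2181-01-24
·→ dayspinner.anchor(d=2234-03-21)
·← 2234-03-21


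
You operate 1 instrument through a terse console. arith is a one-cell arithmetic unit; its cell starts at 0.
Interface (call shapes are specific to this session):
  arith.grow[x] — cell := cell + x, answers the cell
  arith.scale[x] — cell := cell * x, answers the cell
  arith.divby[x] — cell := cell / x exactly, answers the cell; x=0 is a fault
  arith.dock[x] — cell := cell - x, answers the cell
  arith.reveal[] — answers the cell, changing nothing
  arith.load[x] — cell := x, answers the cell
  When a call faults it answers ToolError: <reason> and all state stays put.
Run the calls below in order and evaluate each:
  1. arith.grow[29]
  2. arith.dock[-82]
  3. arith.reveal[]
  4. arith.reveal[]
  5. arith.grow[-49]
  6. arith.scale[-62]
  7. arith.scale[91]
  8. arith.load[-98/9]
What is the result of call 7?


Answer: -349804

Derivation:
I invoke grow(x→29), → 29.
I run dock(x→-82), giving 111.
Using reveal(), → 111.
I use reveal(), and get 111.
I run grow(x→-49), and see 62.
Using scale(x→-62), and see -3844.
I try scale(x→91), → -349804.
I invoke load(x→-98/9), yielding -98/9.


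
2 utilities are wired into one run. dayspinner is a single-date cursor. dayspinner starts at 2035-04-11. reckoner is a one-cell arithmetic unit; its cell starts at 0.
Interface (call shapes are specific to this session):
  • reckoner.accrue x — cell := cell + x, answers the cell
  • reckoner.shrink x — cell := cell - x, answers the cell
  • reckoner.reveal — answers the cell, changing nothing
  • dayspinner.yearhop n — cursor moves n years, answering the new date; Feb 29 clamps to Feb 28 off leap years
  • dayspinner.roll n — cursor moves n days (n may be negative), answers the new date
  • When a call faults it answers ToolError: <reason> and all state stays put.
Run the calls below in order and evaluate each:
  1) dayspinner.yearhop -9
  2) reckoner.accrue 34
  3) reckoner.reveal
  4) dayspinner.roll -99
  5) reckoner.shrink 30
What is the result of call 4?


Answer: 2026-01-02

Derivation:
·→ dayspinner.yearhop(n=-9)
·← 2026-04-11
·→ reckoner.accrue(x=34)
·← 34
·→ reckoner.reveal()
·← 34
·→ dayspinner.roll(n=-99)
·← 2026-01-02
·→ reckoner.shrink(x=30)
·← 4


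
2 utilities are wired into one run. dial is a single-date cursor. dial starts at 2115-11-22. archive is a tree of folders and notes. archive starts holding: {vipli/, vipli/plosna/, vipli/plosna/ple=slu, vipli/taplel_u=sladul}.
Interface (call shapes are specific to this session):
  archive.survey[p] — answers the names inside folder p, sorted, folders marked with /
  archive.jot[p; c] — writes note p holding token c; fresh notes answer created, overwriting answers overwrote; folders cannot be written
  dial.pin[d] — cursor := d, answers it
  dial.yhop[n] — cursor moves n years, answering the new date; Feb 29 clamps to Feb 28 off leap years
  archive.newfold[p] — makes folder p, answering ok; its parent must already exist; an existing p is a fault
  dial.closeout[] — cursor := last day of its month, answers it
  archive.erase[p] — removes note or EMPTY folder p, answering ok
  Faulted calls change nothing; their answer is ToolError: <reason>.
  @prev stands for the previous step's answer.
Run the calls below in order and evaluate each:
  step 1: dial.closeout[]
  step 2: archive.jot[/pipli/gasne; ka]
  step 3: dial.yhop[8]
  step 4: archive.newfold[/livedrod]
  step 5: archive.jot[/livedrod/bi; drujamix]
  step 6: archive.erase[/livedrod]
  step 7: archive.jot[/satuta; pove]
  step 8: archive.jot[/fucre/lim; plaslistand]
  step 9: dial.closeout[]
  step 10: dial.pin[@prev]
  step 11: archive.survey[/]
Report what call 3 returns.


Answer: 2123-11-30

Derivation:
==> dial.closeout()
<== 2115-11-30
==> archive.jot(p→/pipli/gasne, c→ka)
<== ToolError: no parent
==> dial.yhop(n→8)
<== 2123-11-30
==> archive.newfold(p→/livedrod)
<== ok
==> archive.jot(p→/livedrod/bi, c→drujamix)
<== created
==> archive.erase(p→/livedrod)
<== ToolError: not empty
==> archive.jot(p→/satuta, c→pove)
<== created
==> archive.jot(p→/fucre/lim, c→plaslistand)
<== ToolError: no parent
==> dial.closeout()
<== 2123-11-30
==> dial.pin(d→@prev)
<== 2123-11-30
==> archive.survey(p→/)
<== [livedrod/, satuta, vipli/]


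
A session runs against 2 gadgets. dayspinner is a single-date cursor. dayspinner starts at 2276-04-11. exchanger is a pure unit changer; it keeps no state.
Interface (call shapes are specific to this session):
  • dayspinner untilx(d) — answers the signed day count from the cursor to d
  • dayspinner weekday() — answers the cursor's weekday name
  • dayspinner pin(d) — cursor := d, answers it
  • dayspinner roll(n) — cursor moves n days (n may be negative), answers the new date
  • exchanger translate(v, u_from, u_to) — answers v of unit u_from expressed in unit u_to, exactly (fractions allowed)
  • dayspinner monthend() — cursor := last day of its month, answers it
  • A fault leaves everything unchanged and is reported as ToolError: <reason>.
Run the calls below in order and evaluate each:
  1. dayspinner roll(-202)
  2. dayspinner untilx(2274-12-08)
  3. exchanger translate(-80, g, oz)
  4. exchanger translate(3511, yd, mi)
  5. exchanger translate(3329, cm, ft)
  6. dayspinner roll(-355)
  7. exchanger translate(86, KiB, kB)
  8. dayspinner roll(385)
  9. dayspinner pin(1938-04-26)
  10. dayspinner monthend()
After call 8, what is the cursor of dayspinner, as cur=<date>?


>> dayspinner roll(n='-202')
<< 2275-09-22
>> dayspinner untilx(d='2274-12-08')
<< -288
>> exchanger translate(v='-80', u_from='g', u_to='oz')
<< -128000000/45359237
>> exchanger translate(v='3511', u_from='yd', u_to='mi')
<< 3511/1760
>> exchanger translate(v='3329', u_from='cm', u_to='ft')
<< 83225/762
>> dayspinner roll(n='-355')
<< 2274-10-02
>> exchanger translate(v='86', u_from='KiB', u_to='kB')
<< 11008/125
>> dayspinner roll(n='385')
<< 2275-10-22
>> dayspinner pin(d='1938-04-26')
<< 1938-04-26
>> dayspinner monthend()
<< 1938-04-30

Answer: cur=2275-10-22


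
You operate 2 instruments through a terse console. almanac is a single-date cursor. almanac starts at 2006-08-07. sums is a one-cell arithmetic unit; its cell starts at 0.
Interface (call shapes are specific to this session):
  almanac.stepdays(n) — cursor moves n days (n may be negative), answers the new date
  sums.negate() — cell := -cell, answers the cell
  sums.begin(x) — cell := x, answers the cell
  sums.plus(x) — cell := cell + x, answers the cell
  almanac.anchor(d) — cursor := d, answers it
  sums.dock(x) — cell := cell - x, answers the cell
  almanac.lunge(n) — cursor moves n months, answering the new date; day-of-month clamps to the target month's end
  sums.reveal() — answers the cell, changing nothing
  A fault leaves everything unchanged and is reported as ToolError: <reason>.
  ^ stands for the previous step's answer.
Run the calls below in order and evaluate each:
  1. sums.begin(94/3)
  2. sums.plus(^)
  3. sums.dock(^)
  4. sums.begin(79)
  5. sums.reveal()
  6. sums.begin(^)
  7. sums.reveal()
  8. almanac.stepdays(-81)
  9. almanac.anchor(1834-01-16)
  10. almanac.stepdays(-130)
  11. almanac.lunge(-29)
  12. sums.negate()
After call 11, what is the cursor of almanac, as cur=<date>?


Answer: cur=1831-04-08

Derivation:
Do: begin[x: 94/3]
See: 94/3
Do: plus[x: ^]
See: 188/3
Do: dock[x: ^]
See: 0
Do: begin[x: 79]
See: 79
Do: reveal[]
See: 79
Do: begin[x: ^]
See: 79
Do: reveal[]
See: 79
Do: stepdays[n: -81]
See: 2006-05-18
Do: anchor[d: 1834-01-16]
See: 1834-01-16
Do: stepdays[n: -130]
See: 1833-09-08
Do: lunge[n: -29]
See: 1831-04-08
Do: negate[]
See: -79


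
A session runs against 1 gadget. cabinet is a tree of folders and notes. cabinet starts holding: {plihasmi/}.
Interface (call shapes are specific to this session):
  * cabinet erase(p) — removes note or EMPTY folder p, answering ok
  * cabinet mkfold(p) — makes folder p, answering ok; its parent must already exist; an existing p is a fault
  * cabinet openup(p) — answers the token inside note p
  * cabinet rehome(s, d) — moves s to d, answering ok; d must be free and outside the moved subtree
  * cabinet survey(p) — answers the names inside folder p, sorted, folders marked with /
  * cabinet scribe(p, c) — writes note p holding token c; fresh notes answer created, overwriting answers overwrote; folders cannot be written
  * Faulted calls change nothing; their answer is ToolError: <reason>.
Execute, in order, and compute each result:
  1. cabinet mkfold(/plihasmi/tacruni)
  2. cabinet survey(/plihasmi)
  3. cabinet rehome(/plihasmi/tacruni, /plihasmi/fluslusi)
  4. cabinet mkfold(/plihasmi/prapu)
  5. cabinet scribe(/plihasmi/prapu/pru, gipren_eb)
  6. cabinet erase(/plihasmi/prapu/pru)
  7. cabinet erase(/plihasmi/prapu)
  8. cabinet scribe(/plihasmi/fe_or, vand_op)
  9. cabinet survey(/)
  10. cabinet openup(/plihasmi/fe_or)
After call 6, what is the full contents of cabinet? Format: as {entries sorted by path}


Answer: {plihasmi/, plihasmi/fluslusi/, plihasmi/prapu/}

Derivation:
-> cabinet mkfold(p='/plihasmi/tacruni')
<- ok
-> cabinet survey(p='/plihasmi')
<- [tacruni/]
-> cabinet rehome(s='/plihasmi/tacruni', d='/plihasmi/fluslusi')
<- ok
-> cabinet mkfold(p='/plihasmi/prapu')
<- ok
-> cabinet scribe(p='/plihasmi/prapu/pru', c='gipren_eb')
<- created
-> cabinet erase(p='/plihasmi/prapu/pru')
<- ok
-> cabinet erase(p='/plihasmi/prapu')
<- ok
-> cabinet scribe(p='/plihasmi/fe_or', c='vand_op')
<- created
-> cabinet survey(p='/')
<- [plihasmi/]
-> cabinet openup(p='/plihasmi/fe_or')
<- vand_op


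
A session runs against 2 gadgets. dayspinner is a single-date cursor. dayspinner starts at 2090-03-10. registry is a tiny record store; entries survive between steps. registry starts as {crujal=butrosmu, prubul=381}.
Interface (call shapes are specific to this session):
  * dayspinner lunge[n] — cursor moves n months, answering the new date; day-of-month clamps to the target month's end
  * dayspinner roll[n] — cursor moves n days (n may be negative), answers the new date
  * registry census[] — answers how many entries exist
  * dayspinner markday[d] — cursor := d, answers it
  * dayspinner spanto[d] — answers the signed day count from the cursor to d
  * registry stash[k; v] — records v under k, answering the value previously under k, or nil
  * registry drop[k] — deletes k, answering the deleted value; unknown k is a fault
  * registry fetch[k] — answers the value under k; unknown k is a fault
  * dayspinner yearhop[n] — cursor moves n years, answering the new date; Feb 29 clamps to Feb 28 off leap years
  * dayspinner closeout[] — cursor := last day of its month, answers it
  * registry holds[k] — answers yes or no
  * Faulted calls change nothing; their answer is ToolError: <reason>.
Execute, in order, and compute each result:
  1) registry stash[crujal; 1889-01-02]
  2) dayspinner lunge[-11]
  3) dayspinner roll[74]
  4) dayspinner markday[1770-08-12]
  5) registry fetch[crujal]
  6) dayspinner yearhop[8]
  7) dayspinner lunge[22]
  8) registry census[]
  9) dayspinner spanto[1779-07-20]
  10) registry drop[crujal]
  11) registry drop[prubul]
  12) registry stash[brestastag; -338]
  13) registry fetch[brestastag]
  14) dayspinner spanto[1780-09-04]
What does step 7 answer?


~$ registry stash k: crujal v: 1889-01-02
:: butrosmu
~$ dayspinner lunge n: -11
:: 2089-04-10
~$ dayspinner roll n: 74
:: 2089-06-23
~$ dayspinner markday d: 1770-08-12
:: 1770-08-12
~$ registry fetch k: crujal
:: 1889-01-02
~$ dayspinner yearhop n: 8
:: 1778-08-12
~$ dayspinner lunge n: 22
:: 1780-06-12
~$ registry census
:: 2
~$ dayspinner spanto d: 1779-07-20
:: -328
~$ registry drop k: crujal
:: 1889-01-02
~$ registry drop k: prubul
:: 381
~$ registry stash k: brestastag v: -338
:: nil
~$ registry fetch k: brestastag
:: -338
~$ dayspinner spanto d: 1780-09-04
:: 84

Answer: 1780-06-12


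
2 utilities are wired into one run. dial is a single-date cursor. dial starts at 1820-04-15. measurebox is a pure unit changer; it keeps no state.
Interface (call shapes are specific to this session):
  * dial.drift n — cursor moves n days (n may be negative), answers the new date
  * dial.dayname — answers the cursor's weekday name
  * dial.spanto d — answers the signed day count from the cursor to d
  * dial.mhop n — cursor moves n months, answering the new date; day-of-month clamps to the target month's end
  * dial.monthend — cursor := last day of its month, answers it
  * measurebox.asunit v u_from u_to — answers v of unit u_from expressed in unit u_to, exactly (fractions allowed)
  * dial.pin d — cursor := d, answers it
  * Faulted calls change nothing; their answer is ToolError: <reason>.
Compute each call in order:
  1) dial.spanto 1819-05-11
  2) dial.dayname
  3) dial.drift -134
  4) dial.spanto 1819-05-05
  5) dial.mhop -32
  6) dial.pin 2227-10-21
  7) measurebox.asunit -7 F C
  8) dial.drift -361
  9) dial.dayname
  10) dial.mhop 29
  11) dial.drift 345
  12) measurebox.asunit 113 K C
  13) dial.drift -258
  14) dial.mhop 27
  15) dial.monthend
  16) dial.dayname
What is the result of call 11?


% dial.spanto 1819-05-11
= -340
% dial.dayname
= Saturday
% dial.drift -134
= 1819-12-03
% dial.spanto 1819-05-05
= -212
% dial.mhop -32
= 1817-04-03
% dial.pin 2227-10-21
= 2227-10-21
% measurebox.asunit -7 F C
= -65/3
% dial.drift -361
= 2226-10-25
% dial.dayname
= Wednesday
% dial.mhop 29
= 2229-03-25
% dial.drift 345
= 2230-03-05
% measurebox.asunit 113 K C
= -3203/20
% dial.drift -258
= 2229-06-20
% dial.mhop 27
= 2231-09-20
% dial.monthend
= 2231-09-30
% dial.dayname
= Friday

Answer: 2230-03-05
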